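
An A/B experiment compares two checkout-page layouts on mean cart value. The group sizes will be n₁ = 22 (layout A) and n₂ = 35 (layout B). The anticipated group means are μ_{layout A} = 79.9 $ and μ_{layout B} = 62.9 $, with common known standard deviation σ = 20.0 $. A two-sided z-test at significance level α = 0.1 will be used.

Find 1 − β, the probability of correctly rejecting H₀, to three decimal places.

Power ≈ 0.930

Standardized effect: d = |μ_{layout A} − μ_{layout B}| / σ = |79.9 − 62.9| / 20.0 = 0.8500
Noncentrality parameter: δ = d / √(1/n₁ + 1/n₂) = 0.8500 / √(1/22 + 1/35) = 3.1241
Two-sided α = 0.1 → critical value z_{0.05} = 1.645.
Power = Φ(δ − 1.645) + Φ(−δ − 1.645) = Φ(1.479) + Φ(-4.769) = 0.9305 + 0.0000 = 0.9305.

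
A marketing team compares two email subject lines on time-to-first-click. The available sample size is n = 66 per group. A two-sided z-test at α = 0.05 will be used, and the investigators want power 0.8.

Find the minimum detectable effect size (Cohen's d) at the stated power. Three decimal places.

d ≈ 0.488

Need Φ(δ − 1.960) = 0.8, so δ = 1.960 + 0.842 = 2.802.
(The second rejection-region term Φ(−δ − z_{α/2}) is negligible and dropped.)
δ = d·√(n/2) ⇒ d = δ/√(n/2) = 2.802/√(66/2) = 0.4877.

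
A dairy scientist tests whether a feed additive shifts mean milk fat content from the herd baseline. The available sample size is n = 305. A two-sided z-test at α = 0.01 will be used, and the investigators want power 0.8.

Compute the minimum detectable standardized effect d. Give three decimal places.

Required noncentrality: δ = z_{0.005} + z_{0.20} = 2.576 + 0.842 = 3.417.
(Lower-tail contribution to power is negligible for δ > 0.)
δ = d·√n ⇒ d = δ/√n = 3.417/√305 = 0.1957.

d ≈ 0.196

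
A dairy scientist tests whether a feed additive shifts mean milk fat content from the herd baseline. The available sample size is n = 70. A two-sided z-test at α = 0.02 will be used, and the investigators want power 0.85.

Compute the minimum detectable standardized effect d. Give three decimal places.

d ≈ 0.402

Need Φ(δ − 2.326) = 0.85, so δ = 2.326 + 1.036 = 3.363.
(The second rejection-region term Φ(−δ − z_{α/2}) is negligible and dropped.)
δ = d·√n ⇒ d = δ/√n = 3.363/√70 = 0.4019.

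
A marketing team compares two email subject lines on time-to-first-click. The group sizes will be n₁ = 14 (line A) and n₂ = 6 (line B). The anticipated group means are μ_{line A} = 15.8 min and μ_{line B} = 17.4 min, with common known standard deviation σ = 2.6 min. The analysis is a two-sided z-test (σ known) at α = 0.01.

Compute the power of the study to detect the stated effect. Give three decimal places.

Power ≈ 0.094

Standardized effect: d = |μ_{line A} − μ_{line B}| / σ = |15.8 − 17.4| / 2.6 = 0.6154
Noncentrality parameter: λ = d / √(1/n₁ + 1/n₂) = 0.6154 / √(1/14 + 1/6) = 1.2612
Two-sided α = 0.01 → critical value z_{0.005} = 2.576.
Power = Φ(λ − 2.576) + Φ(−λ − 2.576) = Φ(-1.315) + Φ(-3.837) = 0.0943 + 0.0001 = 0.0944.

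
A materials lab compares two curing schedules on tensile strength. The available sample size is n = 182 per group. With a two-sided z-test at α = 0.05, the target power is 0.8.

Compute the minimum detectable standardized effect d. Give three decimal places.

d ≈ 0.294

Need Φ(δ − 1.960) = 0.8, so δ = 1.960 + 0.842 = 2.802.
(The second rejection-region term Φ(−δ − z_{α/2}) is negligible and dropped.)
δ = d·√(n/2) ⇒ d = δ/√(n/2) = 2.802/√(182/2) = 0.2937.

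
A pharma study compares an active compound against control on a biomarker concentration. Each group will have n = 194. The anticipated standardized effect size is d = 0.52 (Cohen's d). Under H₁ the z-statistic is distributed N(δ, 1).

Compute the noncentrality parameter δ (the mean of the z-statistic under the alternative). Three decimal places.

δ ≈ 5.121

δ = d·√(n/2) = 0.52 × √(194/2) = 5.1214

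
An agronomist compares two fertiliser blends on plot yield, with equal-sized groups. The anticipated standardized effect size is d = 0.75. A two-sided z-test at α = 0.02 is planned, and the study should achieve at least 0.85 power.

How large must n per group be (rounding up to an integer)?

Set Φ(δ − 2.326) = 0.85; then δ − 2.326 = Φ⁻¹(0.85) = 1.036, giving δ = 3.363.
(Ignoring the negligible lower-tail rejection probability gives the usual closed-form inversion.)
δ = d·√(n/2) ⇒ n = 2(δ/d)² = 2 × (3.363 / 0.75)² = 40.21.
Round up to the next whole unit.

n = 41 per group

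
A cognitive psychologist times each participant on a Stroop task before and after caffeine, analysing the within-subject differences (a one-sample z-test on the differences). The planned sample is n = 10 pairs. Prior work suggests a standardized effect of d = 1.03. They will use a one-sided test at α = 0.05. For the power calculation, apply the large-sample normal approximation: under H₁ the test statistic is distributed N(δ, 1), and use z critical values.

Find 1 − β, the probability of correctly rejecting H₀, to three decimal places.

Power ≈ 0.947

Noncentrality parameter: δ = d·√n = 1.03 × √10 = 3.2571
Critical value for a one-sided test at α = 0.05: z_α = 1.645.
Power = P(Z > 1.645 − δ) = Φ(1.612) = 0.9466.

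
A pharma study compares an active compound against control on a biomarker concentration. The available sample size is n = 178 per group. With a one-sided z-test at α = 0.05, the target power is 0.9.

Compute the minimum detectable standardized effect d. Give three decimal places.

Required noncentrality: δ = z_{0.05} + z_{0.10} = 1.645 + 1.282 = 2.926.
δ = d·√(n/2) ⇒ d = δ/√(n/2) = 2.926/√(178/2) = 0.3102.

d ≈ 0.310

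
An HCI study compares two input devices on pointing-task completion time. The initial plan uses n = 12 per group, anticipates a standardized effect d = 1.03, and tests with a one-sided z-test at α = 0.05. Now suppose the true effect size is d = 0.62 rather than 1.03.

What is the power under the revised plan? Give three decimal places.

Power ≈ 0.450

With d = 0.62: δ = d·√(n/2) = 0.62 × √(12/2) = 1.5187. Critical value z_{0.05} = 1.645.
Revised power = P(Z > 1.645 − δ) = Φ(-0.126) = 0.4498.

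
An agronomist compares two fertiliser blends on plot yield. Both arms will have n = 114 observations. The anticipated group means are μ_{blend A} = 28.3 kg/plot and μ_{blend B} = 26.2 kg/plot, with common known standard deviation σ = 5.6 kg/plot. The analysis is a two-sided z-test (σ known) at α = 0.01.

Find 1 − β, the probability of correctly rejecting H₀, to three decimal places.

Standardized effect: d = |μ_{blend A} − μ_{blend B}| / σ = |28.3 − 26.2| / 5.6 = 0.3750
Noncentrality parameter: δ = d·√(n/2) = 0.3750 × √(114/2) = 2.8312
Two-sided α = 0.01 → critical value z_{0.005} = 2.576.
Power = Φ(δ − 2.576) + Φ(−δ − 2.576) = Φ(0.255) + Φ(-5.407) = 0.6008 + 0.0000 = 0.6008.

Power ≈ 0.601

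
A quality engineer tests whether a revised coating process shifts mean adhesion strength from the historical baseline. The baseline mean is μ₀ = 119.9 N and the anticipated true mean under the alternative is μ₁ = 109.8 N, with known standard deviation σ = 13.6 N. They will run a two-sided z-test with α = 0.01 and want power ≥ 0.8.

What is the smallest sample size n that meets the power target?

n = 22

Standardized effect: d = |μ₁ − μ₀| / σ = |109.8 − 119.9| / 13.6 = 0.7426
For power 0.8 need Φ(δ − z_{0.005}) = 0.8, so δ = z_{0.005} + z_{0.20} = 2.576 + 0.842 = 3.417.
(The Φ(−δ − z_{α/2}) term is vanishingly small for δ > 0 and is dropped in the standard sample-size formula.)
δ = d·√n ⇒ n = (δ/d)² = (3.417 / 0.7426)² = 21.18.
Rounding up, n = 22.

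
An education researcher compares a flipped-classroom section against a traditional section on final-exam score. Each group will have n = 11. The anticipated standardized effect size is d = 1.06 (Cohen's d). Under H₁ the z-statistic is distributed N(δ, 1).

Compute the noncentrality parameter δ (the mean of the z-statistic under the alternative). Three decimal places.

δ = d·√(n/2) = 1.06 × √(11/2) = 2.4859

δ ≈ 2.486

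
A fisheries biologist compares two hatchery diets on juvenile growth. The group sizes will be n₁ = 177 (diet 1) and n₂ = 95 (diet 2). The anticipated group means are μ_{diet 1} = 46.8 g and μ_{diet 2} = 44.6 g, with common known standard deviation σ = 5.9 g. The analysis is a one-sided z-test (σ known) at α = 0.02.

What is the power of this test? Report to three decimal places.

Standardized effect: d = |μ_{diet 1} − μ_{diet 2}| / σ = |46.8 − 44.6| / 5.9 = 0.3729
Noncentrality parameter: δ = d / √(1/n₁ + 1/n₂) = 0.3729 / √(1/177 + 1/95) = 2.9318
One-sided α = 0.02 → critical value z_{0.02} = 2.054.
Power = P(Z > 2.054 − δ) = Φ(0.878) = 0.8100.

Power ≈ 0.810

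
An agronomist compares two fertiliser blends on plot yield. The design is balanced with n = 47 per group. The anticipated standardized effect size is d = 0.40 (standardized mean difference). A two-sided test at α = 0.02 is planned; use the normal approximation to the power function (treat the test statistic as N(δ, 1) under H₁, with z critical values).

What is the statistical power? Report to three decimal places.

Power ≈ 0.349

Noncentrality parameter: δ = d·√(n/2) = 0.40 × √(47/2) = 1.9391
Two-sided α = 0.02 → critical value z_{0.01} = 2.326.
Power = Φ(δ − 2.326) + Φ(−δ − 2.326) = Φ(-0.387) + Φ(-4.265) = 0.3493 + 0.0000 = 0.3493.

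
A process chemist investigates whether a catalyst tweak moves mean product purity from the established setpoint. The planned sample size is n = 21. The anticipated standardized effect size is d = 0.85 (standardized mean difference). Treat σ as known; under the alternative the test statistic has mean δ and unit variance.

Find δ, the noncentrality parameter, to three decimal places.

The noncentrality parameter scales effect size by the design's sample-size factor: δ = d·√n = 0.85 × √21 = 3.8952

δ ≈ 3.895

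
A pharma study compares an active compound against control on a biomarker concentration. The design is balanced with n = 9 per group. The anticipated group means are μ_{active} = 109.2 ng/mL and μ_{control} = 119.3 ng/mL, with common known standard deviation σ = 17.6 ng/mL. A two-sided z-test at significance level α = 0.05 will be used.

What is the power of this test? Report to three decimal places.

Standardized effect: d = |μ_{active} − μ_{control}| / σ = |109.2 − 119.3| / 17.6 = 0.5739
Noncentrality parameter: δ = d·√(n/2) = 0.5739 × √(9/2) = 1.2173
Critical value for a two-sided test at α = 0.05: z_{α/2} = 1.960.
Power = Φ(δ − 1.960) + Φ(−δ − 1.960) = Φ(-0.743) + Φ(-3.177) = 0.2289 + 0.0007 = 0.2296.

Power ≈ 0.230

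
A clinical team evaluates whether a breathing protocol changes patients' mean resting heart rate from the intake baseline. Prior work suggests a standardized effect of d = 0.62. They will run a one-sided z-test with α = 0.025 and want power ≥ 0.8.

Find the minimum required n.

n = 21

For power 0.8 need Φ(δ − z_{0.025}) = 0.8, so δ = z_{0.025} + z_{0.20} = 1.960 + 0.842 = 2.802.
δ = d·√n ⇒ n = (δ/d)² = (2.802 / 0.62)² = 20.42.
Rounding up, n = 21.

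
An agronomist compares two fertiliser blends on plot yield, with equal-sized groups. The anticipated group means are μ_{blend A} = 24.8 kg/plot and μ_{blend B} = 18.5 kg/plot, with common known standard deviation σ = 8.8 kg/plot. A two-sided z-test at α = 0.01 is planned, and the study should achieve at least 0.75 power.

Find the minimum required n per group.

n = 42 per group

Standardized effect: d = |μ_{blend A} − μ_{blend B}| / σ = |24.8 − 18.5| / 8.8 = 0.7159
Set Φ(δ − 2.576) = 0.75; then δ − 2.576 = Φ⁻¹(0.75) = 0.674, giving δ = 3.250.
(Ignoring the negligible lower-tail rejection probability gives the usual closed-form inversion.)
δ = d·√(n/2) ⇒ n = 2(δ/d)² = 2 × (3.250 / 0.7159)² = 41.23.
Round up to the next whole unit.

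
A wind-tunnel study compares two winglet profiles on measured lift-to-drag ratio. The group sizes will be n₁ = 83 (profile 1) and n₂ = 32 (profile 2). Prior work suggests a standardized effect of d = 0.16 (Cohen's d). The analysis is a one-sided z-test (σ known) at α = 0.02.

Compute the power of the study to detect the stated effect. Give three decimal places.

Noncentrality parameter: δ = d / √(1/n₁ + 1/n₂) = 0.16 / √(1/83 + 1/32) = 0.7689
One-sided α = 0.02 → critical value z_{0.02} = 2.054.
Power = Φ(δ − 2.054) = Φ(-1.285) = 0.0994.

Power ≈ 0.099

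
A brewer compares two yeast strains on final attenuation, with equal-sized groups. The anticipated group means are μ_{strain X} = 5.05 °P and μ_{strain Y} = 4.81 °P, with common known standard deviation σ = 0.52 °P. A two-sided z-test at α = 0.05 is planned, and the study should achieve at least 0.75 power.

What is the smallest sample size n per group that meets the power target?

Standardized effect: d = |μ_{strain X} − μ_{strain Y}| / σ = |5.05 − 4.81| / 0.52 = 0.4615
Set Φ(δ − 1.960) = 0.75; then δ − 1.960 = Φ⁻¹(0.75) = 0.674, giving δ = 2.634.
(The Φ(−δ − z_{α/2}) term is vanishingly small for δ > 0 and is dropped in the standard sample-size formula.)
δ = d·√(n/2) ⇒ n = 2(δ/d)² = 2 × (2.634 / 0.4615)² = 65.16.
Rounding up, n = 66 per group.

n = 66 per group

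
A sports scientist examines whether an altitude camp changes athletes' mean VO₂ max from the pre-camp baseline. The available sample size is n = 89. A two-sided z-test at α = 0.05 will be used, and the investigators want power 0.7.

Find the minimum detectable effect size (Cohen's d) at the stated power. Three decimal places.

d ≈ 0.263

Required noncentrality: δ = z_{0.025} + z_{0.30} = 1.960 + 0.524 = 2.484.
(The second rejection-region term Φ(−δ − z_{α/2}) is negligible and dropped.)
δ = d·√n ⇒ d = δ/√n = 2.484/√89 = 0.2633.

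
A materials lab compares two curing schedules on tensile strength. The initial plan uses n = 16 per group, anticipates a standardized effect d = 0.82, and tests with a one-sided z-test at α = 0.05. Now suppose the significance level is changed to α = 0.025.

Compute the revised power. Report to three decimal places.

Power ≈ 0.640

δ = d·√(n/2) = 0.82 × √(16/2) = 2.3193 (unchanged). New critical value: z_{0.025} = 1.960.
Revised power = Φ(δ − 1.960) = Φ(0.359) = 0.6403.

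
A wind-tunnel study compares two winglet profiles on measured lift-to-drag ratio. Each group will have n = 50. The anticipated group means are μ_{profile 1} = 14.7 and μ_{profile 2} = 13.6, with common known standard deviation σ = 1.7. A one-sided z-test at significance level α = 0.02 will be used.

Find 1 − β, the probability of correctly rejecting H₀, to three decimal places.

Power ≈ 0.881

Standardized effect: d = |μ_{profile 1} − μ_{profile 2}| / σ = |14.7 − 13.6| / 1.7 = 0.6471
Noncentrality parameter: δ = d·√(n/2) = 0.6471 × √(50/2) = 3.2353
One-sided α = 0.02 → critical value z_{0.02} = 2.054.
Power = P(Z > 2.054 − δ) = Φ(1.182) = 0.8813.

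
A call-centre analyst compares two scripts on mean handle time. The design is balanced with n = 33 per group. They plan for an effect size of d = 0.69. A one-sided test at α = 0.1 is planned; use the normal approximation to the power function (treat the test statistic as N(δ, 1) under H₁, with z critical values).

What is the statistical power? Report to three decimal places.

Power ≈ 0.936

Noncentrality parameter: δ = d·√(n/2) = 0.69 × √(33/2) = 2.8028
Critical value for a one-sided test at α = 0.1: z_α = 1.282.
Power = P(Z > 1.282 − δ) = Φ(1.521) = 0.9359.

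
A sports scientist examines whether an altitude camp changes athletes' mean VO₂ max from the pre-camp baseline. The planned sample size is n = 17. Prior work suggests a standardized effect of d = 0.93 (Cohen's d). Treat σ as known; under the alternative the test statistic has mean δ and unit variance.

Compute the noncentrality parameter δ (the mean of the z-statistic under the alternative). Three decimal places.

δ ≈ 3.834

δ = d·√n = 0.93 × √17 = 3.8345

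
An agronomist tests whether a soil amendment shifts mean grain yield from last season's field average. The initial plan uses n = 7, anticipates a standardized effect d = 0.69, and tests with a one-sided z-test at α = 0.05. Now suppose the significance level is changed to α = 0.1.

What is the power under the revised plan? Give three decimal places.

δ = d·√n = 0.69 × √7 = 1.8256 (unchanged). New critical value: z_{0.1} = 1.282.
Revised power = P(Z > 1.282 − δ) = Φ(0.544) = 0.7068.

Power ≈ 0.707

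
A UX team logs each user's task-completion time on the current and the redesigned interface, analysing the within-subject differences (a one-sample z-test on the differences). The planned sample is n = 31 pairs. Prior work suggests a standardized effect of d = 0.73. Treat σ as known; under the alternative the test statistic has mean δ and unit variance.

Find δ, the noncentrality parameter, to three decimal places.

δ ≈ 4.064

The noncentrality parameter scales effect size by the design's sample-size factor: δ = d·√n = 0.73 × √31 = 4.0645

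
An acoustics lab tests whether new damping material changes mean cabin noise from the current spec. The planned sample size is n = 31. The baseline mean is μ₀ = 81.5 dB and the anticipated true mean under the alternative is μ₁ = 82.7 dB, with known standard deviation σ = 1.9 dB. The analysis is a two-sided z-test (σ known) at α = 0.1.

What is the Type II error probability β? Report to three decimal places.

β ≈ 0.031

Standardized effect: d = |μ₁ − μ₀| / σ = |82.7 − 81.5| / 1.9 = 0.6316
Noncentrality parameter: δ = d·√n = 0.6316 × √31 = 3.5165
Two-sided α = 0.1 → critical value z_{0.05} = 1.645.
Power = Φ(δ − 1.645) + Φ(−δ − 1.645) = Φ(1.872) + Φ(-5.161) = 0.9694 + 0.0000 = 0.9694.
Type II error: β = 1 − power = 1 − 0.9694 = 0.0306.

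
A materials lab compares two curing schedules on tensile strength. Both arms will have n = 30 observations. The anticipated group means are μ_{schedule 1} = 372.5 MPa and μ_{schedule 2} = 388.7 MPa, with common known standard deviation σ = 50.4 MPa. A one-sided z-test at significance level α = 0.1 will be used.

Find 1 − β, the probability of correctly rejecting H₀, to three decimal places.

Power ≈ 0.485

Standardized effect: d = |μ_{schedule 1} − μ_{schedule 2}| / σ = |372.5 − 388.7| / 50.4 = 0.3214
Noncentrality parameter: δ = d·√(n/2) = 0.3214 × √(30/2) = 1.2449
One-sided α = 0.1 → critical value z_{0.1} = 1.282.
Power = P(Z > 1.282 − δ) = Φ(-0.037) = 0.4854.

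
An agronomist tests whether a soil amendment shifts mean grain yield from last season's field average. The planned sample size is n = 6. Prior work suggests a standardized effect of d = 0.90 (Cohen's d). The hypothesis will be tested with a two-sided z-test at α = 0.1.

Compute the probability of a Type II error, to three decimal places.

β ≈ 0.288

Noncentrality parameter: δ = d·√n = 0.90 × √6 = 2.2045
Two-sided α = 0.1 → critical value z_{0.05} = 1.645.
Power = Φ(δ − 1.645) + Φ(−δ − 1.645) = Φ(0.560) + Φ(-3.849) = 0.7122 + 0.0001 = 0.7122.
Type II error: β = 1 − power = 1 − 0.7122 = 0.2878.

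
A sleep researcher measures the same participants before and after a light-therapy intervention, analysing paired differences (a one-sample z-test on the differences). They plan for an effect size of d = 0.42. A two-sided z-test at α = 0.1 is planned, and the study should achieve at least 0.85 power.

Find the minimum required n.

n = 41

For power 0.85 need Φ(δ − z_{0.05}) = 0.85, so δ = z_{0.05} + z_{0.15} = 1.645 + 1.036 = 2.681.
(Ignoring the negligible lower-tail rejection probability gives the usual closed-form inversion.)
δ = d·√n ⇒ n = (δ/d)² = (2.681 / 0.42)² = 40.76.
Rounding up, n = 41.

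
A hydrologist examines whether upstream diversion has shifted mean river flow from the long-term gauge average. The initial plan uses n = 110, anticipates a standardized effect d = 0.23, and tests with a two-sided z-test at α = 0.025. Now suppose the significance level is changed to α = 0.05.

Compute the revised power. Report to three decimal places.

δ = d·√n = 0.23 × √110 = 2.4123 (unchanged). New critical value: z_{0.025} = 1.960.
Revised power = Φ(δ − 1.960) + Φ(−δ − 1.960) = Φ(0.452) + Φ(-4.372) = 0.6745 + 0.0000 = 0.6745.

Power ≈ 0.674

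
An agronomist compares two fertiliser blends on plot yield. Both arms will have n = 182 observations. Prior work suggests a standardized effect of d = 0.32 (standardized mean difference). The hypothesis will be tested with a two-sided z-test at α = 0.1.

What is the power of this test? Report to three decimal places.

Power ≈ 0.920

Noncentrality parameter: δ = d·√(n/2) = 0.32 × √(182/2) = 3.0526
Two-sided α = 0.1 → critical value z_{0.05} = 1.645.
Power = Φ(δ − 1.645) + Φ(−δ − 1.645) = Φ(1.408) + Φ(-4.697) = 0.9204 + 0.0000 = 0.9204.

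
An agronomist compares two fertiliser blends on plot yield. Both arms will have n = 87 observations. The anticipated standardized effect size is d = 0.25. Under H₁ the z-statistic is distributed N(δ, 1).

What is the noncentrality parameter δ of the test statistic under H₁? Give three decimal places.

δ = d·√(n/2) = 0.25 × √(87/2) = 1.6489

δ ≈ 1.649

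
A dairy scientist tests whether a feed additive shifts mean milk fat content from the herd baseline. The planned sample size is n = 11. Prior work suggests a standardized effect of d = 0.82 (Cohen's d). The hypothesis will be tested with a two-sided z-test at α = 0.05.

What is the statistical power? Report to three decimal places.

Noncentrality parameter: δ = d·√n = 0.82 × √11 = 2.7196
Critical value for a two-sided test at α = 0.05: z_{α/2} = 1.960.
Power = Φ(δ − 1.960) + Φ(−δ − 1.960) = Φ(0.760) + Φ(-4.680) = 0.7763 + 0.0000 = 0.7763.

Power ≈ 0.776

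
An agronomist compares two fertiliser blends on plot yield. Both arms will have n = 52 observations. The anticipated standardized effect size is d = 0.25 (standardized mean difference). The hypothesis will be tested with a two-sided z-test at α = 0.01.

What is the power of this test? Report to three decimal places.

Noncentrality parameter: δ = d·√(n/2) = 0.25 × √(52/2) = 1.2748
Two-sided α = 0.01 → critical value z_{0.005} = 2.576.
Power = Φ(δ − 2.576) + Φ(−δ − 2.576) = Φ(-1.301) + Φ(-3.851) = 0.0966 + 0.0001 = 0.0967.

Power ≈ 0.097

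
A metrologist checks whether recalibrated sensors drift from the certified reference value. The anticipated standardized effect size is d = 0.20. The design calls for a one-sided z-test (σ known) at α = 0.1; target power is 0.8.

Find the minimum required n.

n = 113

For power 0.8 need Φ(δ − z_{0.1}) = 0.8, so δ = z_{0.1} + z_{0.20} = 1.282 + 0.842 = 2.123.
δ = d·√n ⇒ n = (δ/d)² = (2.123 / 0.20)² = 112.70.
Round up to the next whole unit.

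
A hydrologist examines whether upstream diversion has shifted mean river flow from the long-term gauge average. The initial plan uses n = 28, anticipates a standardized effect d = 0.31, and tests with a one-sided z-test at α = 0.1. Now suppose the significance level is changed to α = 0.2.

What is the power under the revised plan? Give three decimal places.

δ = d·√n = 0.31 × √28 = 1.6404 (unchanged). New critical value: z_{0.2} = 0.842.
Revised power = P(Z > 0.842 − δ) = Φ(0.799) = 0.7878.

Power ≈ 0.788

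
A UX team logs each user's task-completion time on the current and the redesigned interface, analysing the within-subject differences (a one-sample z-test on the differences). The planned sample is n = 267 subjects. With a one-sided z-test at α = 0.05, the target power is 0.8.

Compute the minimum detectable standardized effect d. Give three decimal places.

Need Φ(δ − 1.645) = 0.8, so δ = 1.645 + 0.842 = 2.486.
δ = d·√n ⇒ d = δ/√n = 2.486/√267 = 0.1522.

d ≈ 0.152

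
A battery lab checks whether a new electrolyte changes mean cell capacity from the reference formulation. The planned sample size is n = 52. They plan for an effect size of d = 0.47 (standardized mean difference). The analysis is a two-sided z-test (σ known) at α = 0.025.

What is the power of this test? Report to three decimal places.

Noncentrality parameter: δ = d·√n = 0.47 × √52 = 3.3892
Two-sided α = 0.025 → critical value z_{0.0125} = 2.241.
Power = Φ(δ − 2.241) + Φ(−δ − 2.241) = Φ(1.148) + Φ(-5.631) = 0.8745 + 0.0000 = 0.8745.

Power ≈ 0.874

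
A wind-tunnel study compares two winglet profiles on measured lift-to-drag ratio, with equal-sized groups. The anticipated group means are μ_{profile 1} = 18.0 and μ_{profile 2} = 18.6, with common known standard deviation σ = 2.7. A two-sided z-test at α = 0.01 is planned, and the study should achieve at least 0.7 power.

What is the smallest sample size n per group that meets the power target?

n = 390 per group

Standardized effect: d = |μ_{profile 1} − μ_{profile 2}| / σ = |18.0 − 18.6| / 2.7 = 0.2222
For power 0.7 need Φ(δ − z_{0.005}) = 0.7, so δ = z_{0.005} + z_{0.30} = 2.576 + 0.524 = 3.100.
(For δ > 0 the lower-tail rejection region contributes negligibly to power, so the one-term inversion is standard.)
δ = d·√(n/2) ⇒ n = 2(δ/d)² = 2 × (3.100 / 0.2222)² = 389.26.
Rounding up, n = 390 per group.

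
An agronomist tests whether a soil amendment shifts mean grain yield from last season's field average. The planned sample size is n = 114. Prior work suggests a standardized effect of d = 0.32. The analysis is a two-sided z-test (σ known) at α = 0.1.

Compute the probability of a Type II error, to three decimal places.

β ≈ 0.038

Noncentrality parameter: δ = d·√n = 0.32 × √114 = 3.4167
Critical value for a two-sided test at α = 0.1: z_{α/2} = 1.645.
Power = Φ(δ − 1.645) + Φ(−δ − 1.645) = Φ(1.772) + Φ(-5.062) = 0.9618 + 0.0000 = 0.9618.
Type II error: β = 1 − power = 1 − 0.9618 = 0.0382.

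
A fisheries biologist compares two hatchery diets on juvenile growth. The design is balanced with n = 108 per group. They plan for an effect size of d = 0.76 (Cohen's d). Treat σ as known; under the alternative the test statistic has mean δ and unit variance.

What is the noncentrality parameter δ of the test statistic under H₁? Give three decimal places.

δ ≈ 5.585

δ = d·√(n/2) = 0.76 × √(108/2) = 5.5848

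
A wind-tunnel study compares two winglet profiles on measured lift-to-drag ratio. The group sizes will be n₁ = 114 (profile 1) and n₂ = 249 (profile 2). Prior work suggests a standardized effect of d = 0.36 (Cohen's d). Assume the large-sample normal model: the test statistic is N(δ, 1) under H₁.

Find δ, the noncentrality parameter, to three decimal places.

δ ≈ 3.183

δ = d / √(1/n₁ + 1/n₂) = 0.36 / √(1/114 + 1/249) = 3.1835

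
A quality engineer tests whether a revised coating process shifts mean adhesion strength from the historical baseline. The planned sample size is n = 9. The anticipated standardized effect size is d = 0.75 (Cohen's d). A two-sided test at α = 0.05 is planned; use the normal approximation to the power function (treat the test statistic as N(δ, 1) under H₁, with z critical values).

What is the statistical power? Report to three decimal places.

Noncentrality parameter: δ = d·√n = 0.75 × √9 = 2.2500
Two-sided α = 0.05 → critical value z_{0.025} = 1.960.
Power = Φ(δ − 1.960) + Φ(−δ − 1.960) = Φ(0.290) + Φ(-4.210) = 0.6141 + 0.0000 = 0.6141.

Power ≈ 0.614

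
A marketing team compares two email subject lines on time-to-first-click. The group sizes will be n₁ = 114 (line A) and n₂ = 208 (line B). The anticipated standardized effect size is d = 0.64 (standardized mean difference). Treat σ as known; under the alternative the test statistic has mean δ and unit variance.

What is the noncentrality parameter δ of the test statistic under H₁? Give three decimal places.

δ ≈ 5.492

δ = d / √(1/n₁ + 1/n₂) = 0.64 / √(1/114 + 1/208) = 5.4921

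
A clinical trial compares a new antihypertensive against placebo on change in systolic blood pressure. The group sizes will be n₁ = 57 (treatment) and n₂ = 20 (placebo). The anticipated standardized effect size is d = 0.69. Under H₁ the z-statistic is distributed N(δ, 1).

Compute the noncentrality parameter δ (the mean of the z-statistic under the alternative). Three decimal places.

δ ≈ 2.655

The noncentrality parameter scales effect size by the design's sample-size factor: δ = d / √(1/n₁ + 1/n₂) = 0.69 / √(1/57 + 1/20) = 2.6549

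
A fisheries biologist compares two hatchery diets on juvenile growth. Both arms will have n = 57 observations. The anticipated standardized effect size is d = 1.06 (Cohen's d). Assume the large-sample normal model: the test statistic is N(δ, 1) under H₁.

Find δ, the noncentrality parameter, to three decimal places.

δ ≈ 5.659

δ = d·√(n/2) = 1.06 × √(57/2) = 5.6589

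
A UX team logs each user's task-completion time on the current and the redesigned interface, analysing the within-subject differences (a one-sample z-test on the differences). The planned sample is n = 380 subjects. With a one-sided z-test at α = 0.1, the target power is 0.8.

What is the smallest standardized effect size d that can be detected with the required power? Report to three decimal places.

Need Φ(δ − 1.282) = 0.8, so δ = 1.282 + 0.842 = 2.123.
δ = d·√n ⇒ d = δ/√n = 2.123/√380 = 0.1089.

d ≈ 0.109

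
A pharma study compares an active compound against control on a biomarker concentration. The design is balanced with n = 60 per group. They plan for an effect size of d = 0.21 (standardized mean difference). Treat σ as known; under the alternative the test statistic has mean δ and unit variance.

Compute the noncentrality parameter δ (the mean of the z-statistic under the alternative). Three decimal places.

δ ≈ 1.150

δ = d·√(n/2) = 0.21 × √(60/2) = 1.1502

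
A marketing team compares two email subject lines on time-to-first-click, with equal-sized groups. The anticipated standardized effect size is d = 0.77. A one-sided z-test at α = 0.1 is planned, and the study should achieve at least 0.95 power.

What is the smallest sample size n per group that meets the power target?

Set Φ(δ − 1.282) = 0.95; then δ − 1.282 = Φ⁻¹(0.95) = 1.645, giving δ = 2.926.
δ = d·√(n/2) ⇒ n = 2(δ/d)² = 2 × (2.926 / 0.77)² = 28.89.
Rounding up, n = 29 per group.

n = 29 per group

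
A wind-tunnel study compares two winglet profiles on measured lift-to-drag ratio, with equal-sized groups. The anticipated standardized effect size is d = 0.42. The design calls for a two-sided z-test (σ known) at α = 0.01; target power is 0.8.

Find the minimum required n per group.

n = 133 per group

For power 0.8 need Φ(δ − z_{0.005}) = 0.8, so δ = z_{0.005} + z_{0.20} = 2.576 + 0.842 = 3.417.
(For δ > 0 the lower-tail rejection region contributes negligibly to power, so the one-term inversion is standard.)
δ = d·√(n/2) ⇒ n = 2(δ/d)² = 2 × (3.417 / 0.42)² = 132.41.
Rounding up, n = 133 per group.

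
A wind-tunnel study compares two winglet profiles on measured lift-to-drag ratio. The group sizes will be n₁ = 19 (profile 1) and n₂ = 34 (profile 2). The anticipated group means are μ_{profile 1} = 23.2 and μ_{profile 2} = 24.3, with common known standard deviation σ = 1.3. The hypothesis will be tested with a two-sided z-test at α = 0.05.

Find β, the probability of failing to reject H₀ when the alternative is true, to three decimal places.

β ≈ 0.160

Standardized effect: d = |μ_{profile 1} − μ_{profile 2}| / σ = |23.2 − 24.3| / 1.3 = 0.8462
Noncentrality parameter: δ = d / √(1/n₁ + 1/n₂) = 0.8462 / √(1/19 + 1/34) = 2.9541
Critical value for a two-sided test at α = 0.05: z_{α/2} = 1.960.
Power = Φ(δ − 1.960) + Φ(−δ − 1.960) = Φ(0.994) + Φ(-4.914) = 0.8399 + 0.0000 = 0.8399.
Type II error: β = 1 − power = 1 − 0.8399 = 0.1601.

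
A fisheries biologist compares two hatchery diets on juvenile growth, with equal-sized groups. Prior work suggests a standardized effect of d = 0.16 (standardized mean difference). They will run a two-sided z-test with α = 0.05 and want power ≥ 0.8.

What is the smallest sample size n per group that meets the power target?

n = 614 per group

Set Φ(δ − 1.960) = 0.8; then δ − 1.960 = Φ⁻¹(0.8) = 0.842, giving δ = 2.802.
(The Φ(−δ − z_{α/2}) term is vanishingly small for δ > 0 and is dropped in the standard sample-size formula.)
δ = d·√(n/2) ⇒ n = 2(δ/d)² = 2 × (2.802 / 0.16)² = 613.19.
Rounding up, n = 614 per group.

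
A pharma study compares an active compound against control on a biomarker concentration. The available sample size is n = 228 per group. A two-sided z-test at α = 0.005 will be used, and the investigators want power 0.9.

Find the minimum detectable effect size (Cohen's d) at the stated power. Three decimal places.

Required noncentrality: δ = z_{0.0025} + z_{0.10} = 2.807 + 1.282 = 4.089.
(The second rejection-region term Φ(−δ − z_{α/2}) is negligible and dropped.)
δ = d·√(n/2) ⇒ d = δ/√(n/2) = 4.089/√(228/2) = 0.3829.

d ≈ 0.383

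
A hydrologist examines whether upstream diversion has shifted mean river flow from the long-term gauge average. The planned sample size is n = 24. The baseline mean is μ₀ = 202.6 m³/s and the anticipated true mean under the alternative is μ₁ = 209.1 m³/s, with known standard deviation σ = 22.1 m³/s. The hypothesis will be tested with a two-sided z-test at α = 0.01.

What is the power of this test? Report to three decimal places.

Standardized effect: d = |μ₁ − μ₀| / σ = |209.1 − 202.6| / 22.1 = 0.2941
Noncentrality parameter: δ = d·√n = 0.2941 × √24 = 1.4409
Two-sided α = 0.01 → critical value z_{0.005} = 2.576.
Power = Φ(δ − 2.576) + Φ(−δ − 2.576) = Φ(-1.135) + Φ(-4.017) = 0.1282 + 0.0000 = 0.1282.

Power ≈ 0.128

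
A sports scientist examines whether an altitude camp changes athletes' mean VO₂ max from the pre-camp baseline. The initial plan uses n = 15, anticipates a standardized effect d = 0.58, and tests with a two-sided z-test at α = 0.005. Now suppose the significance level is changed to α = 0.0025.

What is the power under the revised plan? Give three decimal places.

δ = d·√n = 0.58 × √15 = 2.2463 (unchanged). New critical value: z_{0.0013} = 3.023.
Revised power = Φ(δ − 3.023) + Φ(−δ − 3.023) = Φ(-0.777) + Φ(-5.270) = 0.2186 + 0.0000 = 0.2186.

Power ≈ 0.219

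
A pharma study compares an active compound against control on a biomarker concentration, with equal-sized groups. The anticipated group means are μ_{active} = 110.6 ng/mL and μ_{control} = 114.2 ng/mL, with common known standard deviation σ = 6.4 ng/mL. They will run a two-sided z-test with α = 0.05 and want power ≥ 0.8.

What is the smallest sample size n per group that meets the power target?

n = 50 per group

Standardized effect: d = |μ_{active} − μ_{control}| / σ = |110.6 − 114.2| / 6.4 = 0.5625
Set Φ(δ − 1.960) = 0.8; then δ − 1.960 = Φ⁻¹(0.8) = 0.842, giving δ = 2.802.
(The Φ(−δ − z_{α/2}) term is vanishingly small for δ > 0 and is dropped in the standard sample-size formula.)
δ = d·√(n/2) ⇒ n = 2(δ/d)² = 2 × (2.802 / 0.5625)² = 49.61.
Round up to the next whole unit.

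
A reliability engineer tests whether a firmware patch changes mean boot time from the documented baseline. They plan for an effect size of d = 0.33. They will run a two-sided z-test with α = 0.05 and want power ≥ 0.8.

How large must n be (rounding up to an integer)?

For power 0.8 need Φ(δ − z_{0.025}) = 0.8, so δ = z_{0.025} + z_{0.20} = 1.960 + 0.842 = 2.802.
(Ignoring the negligible lower-tail rejection probability gives the usual closed-form inversion.)
δ = d·√n ⇒ n = (δ/d)² = (2.802 / 0.33)² = 72.07.
Rounding up, n = 73.

n = 73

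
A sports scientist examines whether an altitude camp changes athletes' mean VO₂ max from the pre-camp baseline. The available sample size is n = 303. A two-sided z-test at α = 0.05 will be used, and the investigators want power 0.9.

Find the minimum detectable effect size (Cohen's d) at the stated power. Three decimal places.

Need Φ(δ − 1.960) = 0.9, so δ = 1.960 + 1.282 = 3.242.
(The second rejection-region term Φ(−δ − z_{α/2}) is negligible and dropped.)
δ = d·√n ⇒ d = δ/√n = 3.242/√303 = 0.1862.

d ≈ 0.186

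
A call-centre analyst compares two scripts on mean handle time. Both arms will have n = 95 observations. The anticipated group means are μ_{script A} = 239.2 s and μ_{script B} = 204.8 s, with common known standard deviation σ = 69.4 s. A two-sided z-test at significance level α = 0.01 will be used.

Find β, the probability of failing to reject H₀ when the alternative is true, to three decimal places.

Standardized effect: d = |μ_{script A} − μ_{script B}| / σ = |239.2 − 204.8| / 69.4 = 0.4957
Noncentrality parameter: δ = d·√(n/2) = 0.4957 × √(95/2) = 3.4162
Two-sided α = 0.01 → critical value z_{0.005} = 2.576.
Power = Φ(δ − 2.576) + Φ(−δ − 2.576) = Φ(0.840) + Φ(-5.992) = 0.7997 + 0.0000 = 0.7997.
Type II error: β = 1 − power = 1 − 0.7997 = 0.2003.

β ≈ 0.200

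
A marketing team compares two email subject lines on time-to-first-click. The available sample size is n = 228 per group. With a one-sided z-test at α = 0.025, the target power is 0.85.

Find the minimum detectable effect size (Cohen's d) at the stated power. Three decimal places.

Required noncentrality: δ = z_{0.025} + z_{0.15} = 1.960 + 1.036 = 2.996.
δ = d·√(n/2) ⇒ d = δ/√(n/2) = 2.996/√(228/2) = 0.2806.

d ≈ 0.281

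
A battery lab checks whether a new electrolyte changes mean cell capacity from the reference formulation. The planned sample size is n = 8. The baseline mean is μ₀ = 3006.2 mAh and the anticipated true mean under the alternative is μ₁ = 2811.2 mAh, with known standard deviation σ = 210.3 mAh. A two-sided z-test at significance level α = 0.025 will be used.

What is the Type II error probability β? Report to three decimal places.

β ≈ 0.352

Standardized effect: d = |μ₁ − μ₀| / σ = |2811.2 − 3006.2| / 210.3 = 0.9272
Noncentrality parameter: λ = d·√n = 0.9272 × √8 = 2.6226
Two-sided α = 0.025 → critical value z_{0.0125} = 2.241.
Power = Φ(λ − 2.241) + Φ(−λ − 2.241) = Φ(0.381) + Φ(-4.864) = 0.6485 + 0.0000 = 0.6485.
Type II error: β = 1 − power = 1 − 0.6485 = 0.3515.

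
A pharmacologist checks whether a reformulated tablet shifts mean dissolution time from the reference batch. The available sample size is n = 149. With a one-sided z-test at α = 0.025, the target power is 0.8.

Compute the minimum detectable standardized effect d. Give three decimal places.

d ≈ 0.230

Need Φ(δ − 1.960) = 0.8, so δ = 1.960 + 0.842 = 2.802.
δ = d·√n ⇒ d = δ/√n = 2.802/√149 = 0.2295.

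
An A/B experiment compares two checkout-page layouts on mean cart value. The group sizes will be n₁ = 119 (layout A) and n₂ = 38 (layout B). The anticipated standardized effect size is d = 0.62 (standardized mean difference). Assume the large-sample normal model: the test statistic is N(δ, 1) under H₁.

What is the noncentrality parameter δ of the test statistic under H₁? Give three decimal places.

δ ≈ 3.327

δ = d / √(1/n₁ + 1/n₂) = 0.62 / √(1/119 + 1/38) = 3.3274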